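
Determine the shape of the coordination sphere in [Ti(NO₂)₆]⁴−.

Each nitro (N-bound nitrite) is −1; balancing the −4 overall charge requires Ti(II).
Titanium is a group-4 element; Ti(II) is therefore d².
With 6 monodentate ligands the coordination number is 6.
Six donors around a single metal centre give an octahedral coordination sphere.

octahedral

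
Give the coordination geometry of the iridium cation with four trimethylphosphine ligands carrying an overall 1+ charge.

Summing ligand charges against the +1 overall charge gives an oxidation state of +1 for iridium.
Iridium is a group-9 element; Ir(I) is therefore d⁸.
With 4 monodentate ligands the coordination number is 4.
A 5d d⁸ ion has a large crystal-field splitting; square planar leaves the high-energy d_{x²−y²} orbital empty and maximises CFSE.

square planar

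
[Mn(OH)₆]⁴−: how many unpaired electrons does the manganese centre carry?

Ligand charges: each hydroxide is −1. With an overall charge of −4 the manganese centre must be in the +2 oxidation state.
Manganese is a group-7 element; Mn(II) is therefore d⁵.
The spin state decides the count: Hydroxide is a weak-field ligand for a first-row metal, so the complex is high-spin.
An octahedral high-spin d⁵ ion is t₂g³e_g², giving 5 unpaired electrons.

5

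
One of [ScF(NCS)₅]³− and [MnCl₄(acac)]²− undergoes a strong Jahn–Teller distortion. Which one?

[ScF(NCS)₅]³−: Summing ligand charges against the −3 overall charge gives an oxidation state of +3 for scandium. Group 3 minus oxidation state 3 gives a d⁰ configuration. The d⁰ configuration leaves the e_g set evenly filled (or empty) — no strong Jahn–Teller driving force.
[MnCl₄(acac)]²−: Each chloride is −1; each acetylacetonate is −1; balancing the −2 overall charge requires Mn(III). Mn sits in group 7, so the d-electron count is 7 − 3 = 4. Acetylacetonate and chloride are weak-field ligands for a first-row metal, so the complex is high-spin. The t₂g³e_g¹ (high-spin) configuration has an unevenly filled e_g set; the Jahn–Teller theorem predicts a tetragonal distortion (typically axial elongation) to lift the degeneracy.

[MnCl₄(acac)]²−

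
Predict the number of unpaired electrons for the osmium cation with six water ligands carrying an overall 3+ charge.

Summing ligand charges against the +3 overall charge gives an oxidation state of +3 for osmium.
Osmium is a group-8 element; Os(III) is therefore d⁵.
The spin state decides the count: a 5d ion has a large Δₒ and is invariably low-spin.
An octahedral low-spin d⁵ ion is t₂g⁵e_g⁰, giving 1 unpaired electron.

1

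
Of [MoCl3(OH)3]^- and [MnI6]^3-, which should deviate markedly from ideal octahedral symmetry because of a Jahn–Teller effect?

[MnI6]^3-

[MoCl3(OH)3]^-: Summing ligand charges against the −1 overall charge gives an oxidation state of +5 for molybdenum. Group 6 minus oxidation state 5 gives a d¹ configuration. The d¹ configuration leaves the e_g set evenly filled (or empty) — no strong Jahn–Teller driving force.
[MnI6]^3-: Ligand charges: each iodide is −1. With an overall charge of −3 the manganese centre must be in the +3 oxidation state. Manganese is a group-7 element; Mn(III) is therefore d⁴. Iodide is a weak-field ligand for a first-row metal, so the complex is high-spin. The t₂g³e_g¹ (high-spin) configuration has an unevenly filled e_g set; the Jahn–Teller theorem predicts a tetragonal distortion (typically axial elongation) to lift the degeneracy.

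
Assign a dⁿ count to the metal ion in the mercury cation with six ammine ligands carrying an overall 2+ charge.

d10

Ammonia is neutral; balancing the +2 overall charge requires Hg(II).
Mercury is a group-12 element; Hg(II) is therefore d¹⁰.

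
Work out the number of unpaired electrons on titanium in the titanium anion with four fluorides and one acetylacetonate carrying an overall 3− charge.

2

Each fluoride is −1; each acetylacetonate is −1; balancing the −3 overall charge requires Ti(II).
Titanium is a group-4 element; Ti(II) is therefore d².
Counting donor atoms: 4×fluoride (monodentate) → 4 donors; 1×acetylacetonate (bidentate) → 2 donors. Coordination number = 6.
In an octahedral field the d² configuration is t₂g²e_g⁰ (only one arrangement possible), giving 2 unpaired electrons.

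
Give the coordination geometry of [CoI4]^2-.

Each iodide is −1; balancing the −2 overall charge requires Co(II).
Cobalt is a group-9 element; Co(II) is therefore d⁷.
With 4 monodentate ligands the coordination number is 4.
Iodide is a weak-field ligand.
For a high-spin 3d d⁷ ion with weak-field ligands the small Δₜ gives little square-planar CFSE advantage, so four ligands adopt the sterically favoured tetrahedral geometry.

tetrahedral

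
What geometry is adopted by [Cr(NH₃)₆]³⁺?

Ammonia is neutral; balancing the +3 overall charge requires Cr(III).
Chromium is a group-6 element; Cr(III) is therefore d³.
Coordination number: 6.
Six donors around a single metal centre give an octahedral coordination sphere.

octahedral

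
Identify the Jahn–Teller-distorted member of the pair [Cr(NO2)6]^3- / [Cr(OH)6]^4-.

[Cr(OH)6]^4-

[Cr(NO2)6]^3-: Ligand charges: each nitro (N-bound nitrite) is −1. With an overall charge of −3 the chromium centre must be in the +3 oxidation state. Cr sits in group 6, so the d-electron count is 6 − 3 = 3. The d³ configuration leaves the e_g set evenly filled (or empty) — no strong Jahn–Teller driving force.
[Cr(OH)6]^4-: Each hydroxide is −1; balancing the −4 overall charge requires Cr(II). Chromium is a group-6 element; Cr(II) is therefore d⁴. Hydroxide is a weak-field ligand for a first-row metal, so the complex is high-spin. The t₂g³e_g¹ (high-spin) configuration has an unevenly filled e_g set; the Jahn–Teller theorem predicts a tetragonal distortion (typically axial elongation) to lift the degeneracy.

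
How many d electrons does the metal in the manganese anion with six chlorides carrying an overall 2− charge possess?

Each chloride is −1; balancing the −2 overall charge requires Mn(IV).
Manganese is a group-7 element; Mn(IV) is therefore d³.

d3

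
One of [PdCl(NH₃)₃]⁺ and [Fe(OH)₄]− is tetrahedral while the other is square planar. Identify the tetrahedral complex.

[Fe(OH)₄]−

For [PdCl(NH₃)₃]⁺: Summing ligand charges against the +1 overall charge gives an oxidation state of +2 for palladium. Pd sits in group 10, so the d-electron count is 10 − 2 = 8. A 4d d⁸ ion has a large crystal-field splitting; square planar leaves the high-energy d_{x²−y²} orbital empty and maximises CFSE. → square planar.
For [Fe(OH)₄]−: Summing ligand charges against the −1 overall charge gives an oxidation state of +3 for iron. Group 8 minus oxidation state 3 gives a d⁵ configuration. A high-spin d⁵ ion has zero CFSE in either geometry, so four ligands adopt the sterically favoured tetrahedral geometry. → tetrahedral.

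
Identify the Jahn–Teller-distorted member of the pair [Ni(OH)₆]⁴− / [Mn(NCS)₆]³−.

[Mn(NCS)₆]³−

[Ni(OH)₆]⁴−: Summing ligand charges against the −4 overall charge gives an oxidation state of +2 for nickel. Nickel is a group-10 element; Ni(II) is therefore d⁸. The d⁸ configuration leaves the e_g set evenly filled (or empty) — no strong Jahn–Teller driving force.
[Mn(NCS)₆]³−: Ligand charges: each isothiocyanate is −1. With an overall charge of −3 the manganese centre must be in the +3 oxidation state. Mn sits in group 7, so the d-electron count is 7 − 3 = 4. Isothiocyanate is a weak-field ligand for a first-row metal, so the complex is high-spin. The t₂g³e_g¹ (high-spin) configuration has an unevenly filled e_g set; the Jahn–Teller theorem predicts a tetragonal distortion (typically axial elongation) to lift the degeneracy.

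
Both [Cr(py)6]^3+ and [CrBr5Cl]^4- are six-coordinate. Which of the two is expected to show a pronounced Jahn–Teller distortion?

[CrBr5Cl]^4-

[Cr(py)6]^3+: Summing ligand charges against the +3 overall charge gives an oxidation state of +3 for chromium. Cr sits in group 6, so the d-electron count is 6 − 3 = 3. The d³ configuration leaves the e_g set evenly filled (or empty) — no strong Jahn–Teller driving force.
[CrBr5Cl]^4-: Each bromide is −1; each chloride is −1; balancing the −4 overall charge requires Cr(II). Group 6 minus oxidation state 2 gives a d⁴ configuration. Bromide and chloride are weak-field ligands for a first-row metal, so the complex is high-spin. The t₂g³e_g¹ (high-spin) configuration has an unevenly filled e_g set; the Jahn–Teller theorem predicts a tetragonal distortion (typically axial elongation) to lift the degeneracy.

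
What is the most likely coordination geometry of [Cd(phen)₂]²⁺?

Summing ligand charges against the +2 overall charge gives an oxidation state of +2 for cadmium.
Cadmium is a group-12 element; Cd(II) is therefore d¹⁰.
Counting donor atoms: 2×1,10-phenanthroline (bidentate) → 4 donors. Coordination number = 4.
A d¹⁰ ion has no crystal-field stabilisation preference between square planar and tetrahedral, so four ligands adopt the sterically favoured tetrahedral geometry.

tetrahedral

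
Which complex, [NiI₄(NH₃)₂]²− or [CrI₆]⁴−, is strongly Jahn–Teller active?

[NiI₄(NH₃)₂]²−: Ligand charges: each iodide is −1; ammonia is neutral. With an overall charge of −2 the nickel centre must be in the +2 oxidation state. Group 10 minus oxidation state 2 gives a d⁸ configuration. The d⁸ configuration leaves the e_g set evenly filled (or empty) — no strong Jahn–Teller driving force.
[CrI₆]⁴−: Summing ligand charges against the −4 overall charge gives an oxidation state of +2 for chromium. Group 6 minus oxidation state 2 gives a d⁴ configuration. Iodide is a weak-field ligand for a first-row metal, so the complex is high-spin. The t₂g³e_g¹ (high-spin) configuration has an unevenly filled e_g set; the Jahn–Teller theorem predicts a tetragonal distortion (typically axial elongation) to lift the degeneracy.

[CrI₆]⁴−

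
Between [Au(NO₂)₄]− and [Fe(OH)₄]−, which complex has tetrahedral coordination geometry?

[Fe(OH)₄]−

For [Au(NO₂)₄]−: Summing ligand charges against the −1 overall charge gives an oxidation state of +3 for gold. Au sits in group 11, so the d-electron count is 11 − 3 = 8. A 5d d⁸ ion has a large crystal-field splitting; square planar leaves the high-energy d_{x²−y²} orbital empty and maximises CFSE. → square planar.
For [Fe(OH)₄]−: Ligand charges: each hydroxide is −1. With an overall charge of −1 the iron centre must be in the +3 oxidation state. Fe sits in group 8, so the d-electron count is 8 − 3 = 5. A high-spin d⁵ ion has zero CFSE in either geometry, so four ligands adopt the sterically favoured tetrahedral geometry. → tetrahedral.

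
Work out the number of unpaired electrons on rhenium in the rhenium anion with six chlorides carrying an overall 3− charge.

2 unpaired electrons

Summing ligand charges against the −3 overall charge gives an oxidation state of +3 for rhenium.
Rhenium is a group-7 element; Re(III) is therefore d⁴.
The spin state decides the count: a 5d ion has a large Δₒ and is invariably low-spin.
An octahedral low-spin d⁴ ion is t₂g⁴e_g⁰, giving 2 unpaired electrons.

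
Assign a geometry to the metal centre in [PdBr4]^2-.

square planar

Summing ligand charges against the −2 overall charge gives an oxidation state of +2 for palladium.
Palladium is a group-10 element; Pd(II) is therefore d⁸.
Coordination number: 4.
A 4d d⁸ ion has a large crystal-field splitting; square planar leaves the high-energy d_{x²−y²} orbital empty and maximises CFSE.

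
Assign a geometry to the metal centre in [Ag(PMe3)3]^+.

trigonal planar

Summing ligand charges against the +1 overall charge gives an oxidation state of +1 for silver.
Group 11 minus oxidation state 1 gives a d¹⁰ configuration.
With 3 monodentate ligands the coordination number is 3.
Three ligands around a d¹⁰ centre minimise repulsion in a trigonal-planar arrangement.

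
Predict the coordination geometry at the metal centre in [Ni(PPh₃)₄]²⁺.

Ligand charges: triphenylphosphine is neutral. With an overall charge of +2 the nickel centre must be in the +2 oxidation state.
Ni sits in group 10, so the d-electron count is 10 − 2 = 8.
With 4 monodentate ligands the coordination number is 4.
Triphenylphosphine is a strong-field ligand (high in the spectrochemical series).
A 3d d⁸ ion with strong-field ligands gains enough CFSE to favour square planar over tetrahedral.

square planar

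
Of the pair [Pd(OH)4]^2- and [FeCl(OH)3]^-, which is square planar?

[Pd(OH)4]^2-

For [Pd(OH)4]^2-: Summing ligand charges against the −2 overall charge gives an oxidation state of +2 for palladium. Pd sits in group 10, so the d-electron count is 10 − 2 = 8. A 4d d⁸ ion has a large crystal-field splitting; square planar leaves the high-energy d_{x²−y²} orbital empty and maximises CFSE. → square planar.
For [FeCl(OH)3]^-: Summing ligand charges against the −1 overall charge gives an oxidation state of +3 for iron. Group 8 minus oxidation state 3 gives a d⁵ configuration. A high-spin d⁵ ion has zero CFSE in either geometry, so four ligands adopt the sterically favoured tetrahedral geometry. → tetrahedral.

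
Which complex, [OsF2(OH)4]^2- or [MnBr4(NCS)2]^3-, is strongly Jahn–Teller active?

[MnBr4(NCS)2]^3-

[OsF2(OH)4]^2-: Summing ligand charges against the −2 overall charge gives an oxidation state of +4 for osmium. Group 8 minus oxidation state 4 gives a d⁴ configuration. A 5d ion has a large Δₒ and is invariably low-spin. The d⁴ configuration leaves the e_g set evenly filled (or empty) — no strong Jahn–Teller driving force.
[MnBr4(NCS)2]^3-: Ligand charges: each bromide is −1; each isothiocyanate is −1. With an overall charge of −3 the manganese centre must be in the +3 oxidation state. Mn sits in group 7, so the d-electron count is 7 − 3 = 4. Bromide and isothiocyanate are weak-field ligands for a first-row metal, so the complex is high-spin. The t₂g³e_g¹ (high-spin) configuration has an unevenly filled e_g set; the Jahn–Teller theorem predicts a tetragonal distortion (typically axial elongation) to lift the degeneracy.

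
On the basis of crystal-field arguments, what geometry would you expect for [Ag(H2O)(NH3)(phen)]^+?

tetrahedral

Summing ligand charges against the +1 overall charge gives an oxidation state of +1 for silver.
Ag sits in group 11, so the d-electron count is 11 − 1 = 10.
Counting donor atoms: 1×water (monodentate) → 1 donor; 1×ammonia (monodentate) → 1 donor; 1×1,10-phenanthroline (bidentate) → 2 donors. Coordination number = 4.
A d¹⁰ ion has no crystal-field stabilisation preference between square planar and tetrahedral, so four ligands adopt the sterically favoured tetrahedral geometry.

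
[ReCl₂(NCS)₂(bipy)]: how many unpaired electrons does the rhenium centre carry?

Summing ligand charges against the 0 overall charge gives an oxidation state of +4 for rhenium.
Re sits in group 7, so the d-electron count is 7 − 4 = 3.
Counting donor atoms: 2×chloride (monodentate) → 2 donors; 2×isothiocyanate (monodentate) → 2 donors; 1×2,2′-bipyridine (bidentate) → 2 donors. Coordination number = 6.
In an octahedral field the d³ configuration is t₂g³e_g⁰ (only one arrangement possible), giving 3 unpaired electrons.

3 unpaired electrons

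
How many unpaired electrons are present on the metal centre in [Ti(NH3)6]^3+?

1

Summing ligand charges against the +3 overall charge gives an oxidation state of +3 for titanium.
Ti sits in group 4, so the d-electron count is 4 − 3 = 1.
In an octahedral field the d¹ configuration is t₂g¹e_g⁰ (only one arrangement possible), giving 1 unpaired electron.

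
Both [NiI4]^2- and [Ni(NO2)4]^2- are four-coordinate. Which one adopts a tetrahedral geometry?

For [NiI4]^2-: Summing ligand charges against the −2 overall charge gives an oxidation state of +2 for nickel. Nickel is a group-10 element; Ni(II) is therefore d⁸. Iodide is a weak-field ligand. With weak-field ligands the CFSE gain from square planar is small, so a 3d d⁸ ion takes the sterically preferred tetrahedral geometry. → tetrahedral.
For [Ni(NO2)4]^2-: Each nitro (N-bound nitrite) is −1; balancing the −2 overall charge requires Ni(II). Ni sits in group 10, so the d-electron count is 10 − 2 = 8. Nitro (N-bound nitrite) is a strong-field ligand (high in the spectrochemical series). A 3d d⁸ ion with strong-field ligands gains enough CFSE to favour square planar over tetrahedral. → square planar.

[NiI4]^2-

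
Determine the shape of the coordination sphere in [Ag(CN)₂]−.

Summing ligand charges against the −1 overall charge gives an oxidation state of +1 for silver.
Group 11 minus oxidation state 1 gives a d¹⁰ configuration.
With 2 monodentate ligands the coordination number is 2.
A d¹⁰ ion with only two ligands adopts a linear arrangement (sp hybridisation; no CFSE preference).

linear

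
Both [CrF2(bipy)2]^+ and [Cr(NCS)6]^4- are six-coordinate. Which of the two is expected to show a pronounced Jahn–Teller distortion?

[CrF2(bipy)2]^+: Each fluoride is −1; 2,2′-bipyridine is neutral; balancing the +1 overall charge requires Cr(III). Group 6 minus oxidation state 3 gives a d³ configuration. The d³ configuration leaves the e_g set evenly filled (or empty) — no strong Jahn–Teller driving force.
[Cr(NCS)6]^4-: Ligand charges: each isothiocyanate is −1. With an overall charge of −4 the chromium centre must be in the +2 oxidation state. Chromium is a group-6 element; Cr(II) is therefore d⁴. Isothiocyanate is a weak-field ligand for a first-row metal, so the complex is high-spin. The t₂g³e_g¹ (high-spin) configuration has an unevenly filled e_g set; the Jahn–Teller theorem predicts a tetragonal distortion (typically axial elongation) to lift the degeneracy.

[Cr(NCS)6]^4-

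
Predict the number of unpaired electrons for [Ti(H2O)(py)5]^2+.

Water is neutral; pyridine is neutral; balancing the +2 overall charge requires Ti(II).
Titanium is a group-4 element; Ti(II) is therefore d².
In an octahedral field the d² configuration is t₂g²e_g⁰ (only one arrangement possible), giving 2 unpaired electrons.

2 unpaired electrons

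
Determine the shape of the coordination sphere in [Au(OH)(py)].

linear

Summing ligand charges against the 0 overall charge gives an oxidation state of +1 for gold.
Group 11 minus oxidation state 1 gives a d¹⁰ configuration.
With 2 monodentate ligands the coordination number is 2.
A d¹⁰ ion with only two ligands adopts a linear arrangement (sp hybridisation; no CFSE preference).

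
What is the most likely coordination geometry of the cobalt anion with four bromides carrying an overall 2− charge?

Ligand charges: each bromide is −1. With an overall charge of −2 the cobalt centre must be in the +2 oxidation state.
Co sits in group 9, so the d-electron count is 9 − 2 = 7.
With 4 monodentate ligands the coordination number is 4.
Bromide is a weak-field ligand.
For a high-spin 3d d⁷ ion with weak-field ligands the small Δₜ gives little square-planar CFSE advantage, so four ligands adopt the sterically favoured tetrahedral geometry.

tetrahedral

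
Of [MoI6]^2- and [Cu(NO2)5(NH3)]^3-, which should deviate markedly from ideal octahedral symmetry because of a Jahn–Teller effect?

[MoI6]^2-: Ligand charges: each iodide is −1. With an overall charge of −2 the molybdenum centre must be in the +4 oxidation state. Molybdenum is a group-6 element; Mo(IV) is therefore d². The d² configuration leaves the e_g set evenly filled (or empty) — no strong Jahn–Teller driving force.
[Cu(NO2)5(NH3)]^3-: Summing ligand charges against the −3 overall charge gives an oxidation state of +2 for copper. Group 11 minus oxidation state 2 gives a d⁹ configuration. The t₂g⁶e_g³ configuration has an unevenly filled e_g set; the Jahn–Teller theorem predicts a tetragonal distortion (typically axial elongation) to lift the degeneracy.

[Cu(NO2)5(NH3)]^3-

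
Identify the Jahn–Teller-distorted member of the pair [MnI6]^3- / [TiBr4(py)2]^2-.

[MnI6]^3-: Each iodide is −1; balancing the −3 overall charge requires Mn(III). Manganese is a group-7 element; Mn(III) is therefore d⁴. Iodide is a weak-field ligand for a first-row metal, so the complex is high-spin. The t₂g³e_g¹ (high-spin) configuration has an unevenly filled e_g set; the Jahn–Teller theorem predicts a tetragonal distortion (typically axial elongation) to lift the degeneracy.
[TiBr4(py)2]^2-: Summing ligand charges against the −2 overall charge gives an oxidation state of +2 for titanium. Titanium is a group-4 element; Ti(II) is therefore d². The d² configuration leaves the e_g set evenly filled (or empty) — no strong Jahn–Teller driving force.

[MnI6]^3-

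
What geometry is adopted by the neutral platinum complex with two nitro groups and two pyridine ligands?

square planar

Ligand charges: each nitro (N-bound nitrite) is −1; pyridine is neutral. With an overall charge of 0 the platinum centre must be in the +2 oxidation state.
Pt sits in group 10, so the d-electron count is 10 − 2 = 8.
With 4 monodentate ligands the coordination number is 4.
A 5d d⁸ ion has a large crystal-field splitting; square planar leaves the high-energy d_{x²−y²} orbital empty and maximises CFSE.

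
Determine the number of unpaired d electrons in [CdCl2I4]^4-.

0

Summing ligand charges against the −4 overall charge gives an oxidation state of +2 for cadmium.
Group 12 minus oxidation state 2 gives a d¹⁰ configuration.
In an octahedral field the d¹⁰ configuration is t₂g⁶e_g⁴, giving 0 unpaired electrons.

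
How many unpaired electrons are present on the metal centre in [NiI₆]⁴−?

Ligand charges: each iodide is −1. With an overall charge of −4 the nickel centre must be in the +2 oxidation state.
Nickel is a group-10 element; Ni(II) is therefore d⁸.
In an octahedral field the d⁸ configuration is t₂g⁶e_g² (only one arrangement possible), giving 2 unpaired electrons.

2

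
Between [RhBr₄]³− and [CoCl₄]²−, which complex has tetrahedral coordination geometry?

For [RhBr₄]³−: Each bromide is −1; balancing the −3 overall charge requires Rh(I). Rhodium is a group-9 element; Rh(I) is therefore d⁸. A 4d d⁸ ion has a large crystal-field splitting; square planar leaves the high-energy d_{x²−y²} orbital empty and maximises CFSE. → square planar.
For [CoCl₄]²−: Each chloride is −1; balancing the −2 overall charge requires Co(II). Cobalt is a group-9 element; Co(II) is therefore d⁷. For a high-spin 3d d⁷ ion with weak-field ligands the small Δₜ gives little square-planar CFSE advantage, so four ligands adopt the sterically favoured tetrahedral geometry. → tetrahedral.

[CoCl₄]²−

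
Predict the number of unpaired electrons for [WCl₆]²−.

2 unpaired electrons

Ligand charges: each chloride is −1. With an overall charge of −2 the tungsten centre must be in the +4 oxidation state.
Tungsten is a group-6 element; W(IV) is therefore d².
In an octahedral field the d² configuration is t₂g²e_g⁰ (only one arrangement possible), giving 2 unpaired electrons.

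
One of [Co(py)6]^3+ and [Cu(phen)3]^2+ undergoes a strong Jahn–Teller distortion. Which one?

[Co(py)6]^3+: Ligand charges: pyridine is neutral. With an overall charge of +3 the cobalt centre must be in the +3 oxidation state. Group 9 minus oxidation state 3 gives a d⁶ configuration. Co(III) has an exceptionally large octahedral splitting and is low-spin with essentially every ligand except fluoride. The d⁶ configuration leaves the e_g set evenly filled (or empty) — no strong Jahn–Teller driving force.
[Cu(phen)3]^2+: Ligand charges: 1,10-phenanthroline is neutral. With an overall charge of +2 the copper centre must be in the +2 oxidation state. Group 11 minus oxidation state 2 gives a d⁹ configuration. The t₂g⁶e_g³ configuration has an unevenly filled e_g set; the Jahn–Teller theorem predicts a tetragonal distortion (typically axial elongation) to lift the degeneracy.

[Cu(phen)3]^2+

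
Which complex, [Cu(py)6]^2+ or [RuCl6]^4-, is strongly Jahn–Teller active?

[Cu(py)6]^2+: Ligand charges: pyridine is neutral. With an overall charge of +2 the copper centre must be in the +2 oxidation state. Copper is a group-11 element; Cu(II) is therefore d⁹. The t₂g⁶e_g³ configuration has an unevenly filled e_g set; the Jahn–Teller theorem predicts a tetragonal distortion (typically axial elongation) to lift the degeneracy.
[RuCl6]^4-: Each chloride is −1; balancing the −4 overall charge requires Ru(II). Group 8 minus oxidation state 2 gives a d⁶ configuration. A 4d ion has a large Δₒ and is invariably low-spin. The d⁶ configuration leaves the e_g set evenly filled (or empty) — no strong Jahn–Teller driving force.

[Cu(py)6]^2+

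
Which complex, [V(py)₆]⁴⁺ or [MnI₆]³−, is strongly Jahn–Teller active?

[MnI₆]³−

[V(py)₆]⁴⁺: Ligand charges: pyridine is neutral. With an overall charge of +4 the vanadium centre must be in the +4 oxidation state. V sits in group 5, so the d-electron count is 5 − 4 = 1. The d¹ configuration leaves the e_g set evenly filled (or empty) — no strong Jahn–Teller driving force.
[MnI₆]³−: Each iodide is −1; balancing the −3 overall charge requires Mn(III). Mn sits in group 7, so the d-electron count is 7 − 3 = 4. Iodide is a weak-field ligand for a first-row metal, so the complex is high-spin. The t₂g³e_g¹ (high-spin) configuration has an unevenly filled e_g set; the Jahn–Teller theorem predicts a tetragonal distortion (typically axial elongation) to lift the degeneracy.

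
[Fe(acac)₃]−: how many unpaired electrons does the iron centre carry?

4 unpaired electrons

Ligand charges: each acetylacetonate is −1. With an overall charge of −1 the iron centre must be in the +2 oxidation state.
Iron is a group-8 element; Fe(II) is therefore d⁶.
Counting donor atoms: 3×acetylacetonate (bidentate) → 6 donors. Coordination number = 6.
The spin state decides the count: Acetylacetonate is a weak-field ligand for a first-row metal, so the complex is high-spin.
An octahedral high-spin d⁶ ion is t₂g⁴e_g², giving 4 unpaired electrons.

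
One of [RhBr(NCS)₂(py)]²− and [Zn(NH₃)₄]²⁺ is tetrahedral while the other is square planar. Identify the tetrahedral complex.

For [RhBr(NCS)₂(py)]²−: Summing ligand charges against the −2 overall charge gives an oxidation state of +1 for rhodium. Rhodium is a group-9 element; Rh(I) is therefore d⁸. A 4d d⁸ ion has a large crystal-field splitting; square planar leaves the high-energy d_{x²−y²} orbital empty and maximises CFSE. → square planar.
For [Zn(NH₃)₄]²⁺: Summing ligand charges against the +2 overall charge gives an oxidation state of +2 for zinc. Zinc is a group-12 element; Zn(II) is therefore d¹⁰. A d¹⁰ ion has no crystal-field stabilisation preference between square planar and tetrahedral, so four ligands adopt the sterically favoured tetrahedral geometry. → tetrahedral.

[Zn(NH₃)₄]²⁺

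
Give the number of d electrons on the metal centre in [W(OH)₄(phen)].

Ligand charges: each hydroxide is −1; 1,10-phenanthroline is neutral. With an overall charge of 0 the tungsten centre must be in the +4 oxidation state.
Group 6 minus oxidation state 4 gives a d² configuration.

d²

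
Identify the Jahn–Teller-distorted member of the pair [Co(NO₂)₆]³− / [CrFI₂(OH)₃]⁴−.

[CrFI₂(OH)₃]⁴−

[Co(NO₂)₆]³−: Summing ligand charges against the −3 overall charge gives an oxidation state of +3 for cobalt. Cobalt is a group-9 element; Co(III) is therefore d⁶. Co(III) has an exceptionally large octahedral splitting and is low-spin with essentially every ligand except fluoride. The d⁶ configuration leaves the e_g set evenly filled (or empty) — no strong Jahn–Teller driving force.
[CrFI₂(OH)₃]⁴−: Each fluoride is −1; each iodide is −1; each hydroxide is −1; balancing the −4 overall charge requires Cr(II). Chromium is a group-6 element; Cr(II) is therefore d⁴. Fluoride, hydroxide, and iodide are weak-field ligands for a first-row metal, so the complex is high-spin. The t₂g³e_g¹ (high-spin) configuration has an unevenly filled e_g set; the Jahn–Teller theorem predicts a tetragonal distortion (typically axial elongation) to lift the degeneracy.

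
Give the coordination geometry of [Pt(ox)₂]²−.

square planar

Summing ligand charges against the −2 overall charge gives an oxidation state of +2 for platinum.
Platinum is a group-10 element; Pt(II) is therefore d⁸.
Counting donor atoms: 2×oxalate (bidentate) → 4 donors. Coordination number = 4.
A 5d d⁸ ion has a large crystal-field splitting; square planar leaves the high-energy d_{x²−y²} orbital empty and maximises CFSE.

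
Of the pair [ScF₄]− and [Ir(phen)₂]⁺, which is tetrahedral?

[ScF₄]−

For [ScF₄]−: Each fluoride is −1; balancing the −1 overall charge requires Sc(III). Scandium is a group-3 element; Sc(III) is therefore d⁰. A d⁰ ion has no crystal-field stabilisation preference between square planar and tetrahedral, so four ligands adopt the sterically favoured tetrahedral geometry. → tetrahedral.
For [Ir(phen)₂]⁺: Summing ligand charges against the +1 overall charge gives an oxidation state of +1 for iridium. Group 9 minus oxidation state 1 gives a d⁸ configuration. A 5d d⁸ ion has a large crystal-field splitting; square planar leaves the high-energy d_{x²−y²} orbital empty and maximises CFSE. → square planar.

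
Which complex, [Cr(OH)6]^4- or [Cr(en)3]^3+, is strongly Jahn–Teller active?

[Cr(OH)6]^4-: Summing ligand charges against the −4 overall charge gives an oxidation state of +2 for chromium. Cr sits in group 6, so the d-electron count is 6 − 2 = 4. Hydroxide is a weak-field ligand for a first-row metal, so the complex is high-spin. The t₂g³e_g¹ (high-spin) configuration has an unevenly filled e_g set; the Jahn–Teller theorem predicts a tetragonal distortion (typically axial elongation) to lift the degeneracy.
[Cr(en)3]^3+: Summing ligand charges against the +3 overall charge gives an oxidation state of +3 for chromium. Chromium is a group-6 element; Cr(III) is therefore d³. The d³ configuration leaves the e_g set evenly filled (or empty) — no strong Jahn–Teller driving force.

[Cr(OH)6]^4-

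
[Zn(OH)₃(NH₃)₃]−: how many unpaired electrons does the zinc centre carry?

0

Summing ligand charges against the −1 overall charge gives an oxidation state of +2 for zinc.
Group 12 minus oxidation state 2 gives a d¹⁰ configuration.
In an octahedral field the d¹⁰ configuration is t₂g⁶e_g⁴, giving 0 unpaired electrons.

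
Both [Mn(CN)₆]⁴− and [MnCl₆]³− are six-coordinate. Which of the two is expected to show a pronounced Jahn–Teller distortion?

[Mn(CN)₆]⁴−: Ligand charges: each cyanide is −1. With an overall charge of −4 the manganese centre must be in the +2 oxidation state. Mn sits in group 7, so the d-electron count is 7 − 2 = 5. Cyanide is a strong-field ligand (high in the spectrochemical series) for a first-row metal, so the complex is low-spin. The d⁵ configuration leaves the e_g set evenly filled (or empty) — no strong Jahn–Teller driving force.
[MnCl₆]³−: Summing ligand charges against the −3 overall charge gives an oxidation state of +3 for manganese. Group 7 minus oxidation state 3 gives a d⁴ configuration. Chloride is a weak-field ligand for a first-row metal, so the complex is high-spin. The t₂g³e_g¹ (high-spin) configuration has an unevenly filled e_g set; the Jahn–Teller theorem predicts a tetragonal distortion (typically axial elongation) to lift the degeneracy.

[MnCl₆]³−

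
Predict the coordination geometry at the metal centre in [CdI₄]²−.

Ligand charges: each iodide is −1. With an overall charge of −2 the cadmium centre must be in the +2 oxidation state.
Cadmium is a group-12 element; Cd(II) is therefore d¹⁰.
Coordination number: 4.
A d¹⁰ ion has no crystal-field stabilisation preference between square planar and tetrahedral, so four ligands adopt the sterically favoured tetrahedral geometry.

tetrahedral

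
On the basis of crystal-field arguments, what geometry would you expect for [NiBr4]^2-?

tetrahedral

Ligand charges: each bromide is −1. With an overall charge of −2 the nickel centre must be in the +2 oxidation state.
Group 10 minus oxidation state 2 gives a d⁸ configuration.
With 4 monodentate ligands the coordination number is 4.
Bromide is a weak-field ligand.
With weak-field ligands the CFSE gain from square planar is small, so a 3d d⁸ ion takes the sterically preferred tetrahedral geometry.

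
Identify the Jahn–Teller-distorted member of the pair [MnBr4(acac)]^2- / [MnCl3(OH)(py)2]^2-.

[MnBr4(acac)]^2-: Summing ligand charges against the −2 overall charge gives an oxidation state of +3 for manganese. Manganese is a group-7 element; Mn(III) is therefore d⁴. Acetylacetonate and bromide are weak-field ligands for a first-row metal, so the complex is high-spin. The t₂g³e_g¹ (high-spin) configuration has an unevenly filled e_g set; the Jahn–Teller theorem predicts a tetragonal distortion (typically axial elongation) to lift the degeneracy.
[MnCl3(OH)(py)2]^2-: Summing ligand charges against the −2 overall charge gives an oxidation state of +2 for manganese. Manganese is a group-7 element; Mn(II) is therefore d⁵. Chloride and hydroxide are weak-field ligands for a first-row metal, so the complex is high-spin. The d⁵ configuration leaves the e_g set evenly filled (or empty) — no strong Jahn–Teller driving force.

[MnBr4(acac)]^2-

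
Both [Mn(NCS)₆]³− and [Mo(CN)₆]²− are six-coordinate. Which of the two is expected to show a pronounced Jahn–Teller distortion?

[Mn(NCS)₆]³−

[Mn(NCS)₆]³−: Each isothiocyanate is −1; balancing the −3 overall charge requires Mn(III). Group 7 minus oxidation state 3 gives a d⁴ configuration. Isothiocyanate is a weak-field ligand for a first-row metal, so the complex is high-spin. The t₂g³e_g¹ (high-spin) configuration has an unevenly filled e_g set; the Jahn–Teller theorem predicts a tetragonal distortion (typically axial elongation) to lift the degeneracy.
[Mo(CN)₆]²−: Ligand charges: each cyanide is −1. With an overall charge of −2 the molybdenum centre must be in the +4 oxidation state. Group 6 minus oxidation state 4 gives a d² configuration. The d² configuration leaves the e_g set evenly filled (or empty) — no strong Jahn–Teller driving force.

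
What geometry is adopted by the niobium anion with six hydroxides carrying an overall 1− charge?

octahedral

Each hydroxide is −1; balancing the −1 overall charge requires Nb(V).
Nb sits in group 5, so the d-electron count is 5 − 5 = 0.
Coordination number: 6.
Six donors around a single metal centre give an octahedral coordination sphere.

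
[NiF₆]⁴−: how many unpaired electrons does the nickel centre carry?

Ligand charges: each fluoride is −1. With an overall charge of −4 the nickel centre must be in the +2 oxidation state.
Ni sits in group 10, so the d-electron count is 10 − 2 = 8.
In an octahedral field the d⁸ configuration is t₂g⁶e_g² (only one arrangement possible), giving 2 unpaired electrons.

2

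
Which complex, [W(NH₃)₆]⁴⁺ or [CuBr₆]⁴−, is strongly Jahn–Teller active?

[CuBr₆]⁴−

[W(NH₃)₆]⁴⁺: Ammonia is neutral; balancing the +4 overall charge requires W(IV). W sits in group 6, so the d-electron count is 6 − 4 = 2. The d² configuration leaves the e_g set evenly filled (or empty) — no strong Jahn–Teller driving force.
[CuBr₆]⁴−: Each bromide is −1; balancing the −4 overall charge requires Cu(II). Copper is a group-11 element; Cu(II) is therefore d⁹. The t₂g⁶e_g³ configuration has an unevenly filled e_g set; the Jahn–Teller theorem predicts a tetragonal distortion (typically axial elongation) to lift the degeneracy.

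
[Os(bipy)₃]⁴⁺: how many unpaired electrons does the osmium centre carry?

2

2,2′-bipyridine is neutral; balancing the +4 overall charge requires Os(IV).
Os sits in group 8, so the d-electron count is 8 − 4 = 4.
Counting donor atoms: 3×2,2′-bipyridine (bidentate) → 6 donors. Coordination number = 6.
The spin state decides the count: a 5d ion has a large Δₒ and is invariably low-spin.
An octahedral low-spin d⁴ ion is t₂g⁴e_g⁰, giving 2 unpaired electrons.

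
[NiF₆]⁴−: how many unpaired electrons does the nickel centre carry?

Each fluoride is −1; balancing the −4 overall charge requires Ni(II).
Nickel is a group-10 element; Ni(II) is therefore d⁸.
In an octahedral field the d⁸ configuration is t₂g⁶e_g² (only one arrangement possible), giving 2 unpaired electrons.

2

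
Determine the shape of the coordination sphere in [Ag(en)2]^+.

Summing ligand charges against the +1 overall charge gives an oxidation state of +1 for silver.
Group 11 minus oxidation state 1 gives a d¹⁰ configuration.
Counting donor atoms: 2×ethylenediamine (bidentate) → 4 donors. Coordination number = 4.
A d¹⁰ ion has no crystal-field stabilisation preference between square planar and tetrahedral, so four ligands adopt the sterically favoured tetrahedral geometry.

tetrahedral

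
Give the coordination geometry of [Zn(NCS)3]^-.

Summing ligand charges against the −1 overall charge gives an oxidation state of +2 for zinc.
Zinc is a group-12 element; Zn(II) is therefore d¹⁰.
With 3 monodentate ligands the coordination number is 3.
Three ligands around a d¹⁰ centre minimise repulsion in a trigonal-planar arrangement.

trigonal planar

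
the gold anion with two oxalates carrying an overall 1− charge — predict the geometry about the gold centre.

square planar

Ligand charges: each oxalate is −2. With an overall charge of −1 the gold centre must be in the +3 oxidation state.
Gold is a group-11 element; Au(III) is therefore d⁸.
Counting donor atoms: 2×oxalate (bidentate) → 4 donors. Coordination number = 4.
A 5d d⁸ ion has a large crystal-field splitting; square planar leaves the high-energy d_{x²−y²} orbital empty and maximises CFSE.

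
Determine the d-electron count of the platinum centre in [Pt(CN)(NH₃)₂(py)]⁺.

Summing ligand charges against the +1 overall charge gives an oxidation state of +2 for platinum.
Platinum is a group-10 element; Pt(II) is therefore d⁸.

d8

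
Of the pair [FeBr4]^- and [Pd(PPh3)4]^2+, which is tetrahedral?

For [FeBr4]^-: Ligand charges: each bromide is −1. With an overall charge of −1 the iron centre must be in the +3 oxidation state. Iron is a group-8 element; Fe(III) is therefore d⁵. A high-spin d⁵ ion has zero CFSE in either geometry, so four ligands adopt the sterically favoured tetrahedral geometry. → tetrahedral.
For [Pd(PPh3)4]^2+: Ligand charges: triphenylphosphine is neutral. With an overall charge of +2 the palladium centre must be in the +2 oxidation state. Pd sits in group 10, so the d-electron count is 10 − 2 = 8. A 4d d⁸ ion has a large crystal-field splitting; square planar leaves the high-energy d_{x²−y²} orbital empty and maximises CFSE. → square planar.

[FeBr4]^-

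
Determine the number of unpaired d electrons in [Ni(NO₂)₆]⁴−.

Each nitro (N-bound nitrite) is −1; balancing the −4 overall charge requires Ni(II).
Ni sits in group 10, so the d-electron count is 10 − 2 = 8.
In an octahedral field the d⁸ configuration is t₂g⁶e_g² (only one arrangement possible), giving 2 unpaired electrons.

2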